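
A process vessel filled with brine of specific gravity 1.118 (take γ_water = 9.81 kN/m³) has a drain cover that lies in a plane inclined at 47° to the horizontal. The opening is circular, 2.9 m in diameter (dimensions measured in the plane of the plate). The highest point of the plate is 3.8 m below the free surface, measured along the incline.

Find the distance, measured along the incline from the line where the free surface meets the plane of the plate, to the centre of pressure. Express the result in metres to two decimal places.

y_p = 5.35 m

γ = 1.118 × 9.81 = 10.96758 kN/m³.
Let θ = 47° be the plate's angle to the horizontal; measure y along the incline from where the plane meets the free surface. Vertical depth h = y·sinθ with sinθ = 0.731354.
The centroid is at the centre, 1.45 m below the top of the plate, so y_c = 3.8 + 1.45 = 5.25 m and h_c = 5.25 × 0.731354 = 3.83961 m.
A = π(1.45)² = 6.6052 m².
Resultant F = γ·h_c·A = 10.96758 × 3.83961 × 6.6052 = 278.153 kN.
I_c = πr⁴/4 = π × 1.45⁴/4 = 3.47186 m⁴.
Centre of pressure: y_p = y_c + I_c/(y_c·A) = 5.25 + 3.47186/(5.25 × 6.6052) = 5.25 + 0.100119 = 5.35012 m along the plane.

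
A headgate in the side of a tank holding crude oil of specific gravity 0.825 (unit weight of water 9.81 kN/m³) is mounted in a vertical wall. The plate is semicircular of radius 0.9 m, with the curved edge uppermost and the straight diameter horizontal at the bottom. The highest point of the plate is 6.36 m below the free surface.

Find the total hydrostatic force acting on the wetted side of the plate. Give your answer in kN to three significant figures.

F ≈ 70.8 kN

γ = 0.825 × 9.81 = 8.09325 kN/m³.
The centroid lies 4r/(3π) = 0.381972 m above the diameter, so r − 4r/(3π) = 0.9 − 0.381972 = 0.518028 m below the topmost point, so the centroid depth is h_c = 6.36 + 0.518028 = 6.87803 m.
A = πr²/2 = π × 0.9²/2 = 1.27235 m².
Resultant F = γ·h_c·A = 8.09325 × 6.87803 × 1.27235 = 70.8261 kN.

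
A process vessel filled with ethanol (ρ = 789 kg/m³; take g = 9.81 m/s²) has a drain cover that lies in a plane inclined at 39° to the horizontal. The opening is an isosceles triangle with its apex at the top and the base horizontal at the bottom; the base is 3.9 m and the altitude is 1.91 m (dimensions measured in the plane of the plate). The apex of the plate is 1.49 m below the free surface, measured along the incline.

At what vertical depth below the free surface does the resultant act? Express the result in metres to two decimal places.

γ = ρg = 789 × 9.81 / 1000 = 7.74009 kN/m³.
Let θ = 39° be the plate's angle to the horizontal; measure y along the incline from where the plane meets the free surface. Vertical depth h = y·sinθ with sinθ = 0.629320.
With the apex up, the centroid sits 2h/3 = 2 × 1.91/3 = 1.27333 m below the apex, so y_c = 1.49 + 1.27333 = 2.76333 m and h_c = 2.76333 × 0.629320 = 1.73902 m.
A = ½ × 3.9 × 1.91 = 3.7245 m².
Resultant F = γ·h_c·A = 7.74009 × 1.73902 × 3.7245 = 50.1324 kN.
I_c = b·h³/36 = 3.9 × 1.91³/36 = 0.754853 m⁴.
Centre of pressure: y_p = y_c + I_c/(y_c·A) = 2.76333 + 0.754853/(2.76333 × 3.7245) = 2.76333 + 0.0733435 = 2.83667 m along the plane.
Vertically, h_p = y_p·sinθ = 2.83667 × 0.629320 = 1.78517 m.

h_p = 1.79 m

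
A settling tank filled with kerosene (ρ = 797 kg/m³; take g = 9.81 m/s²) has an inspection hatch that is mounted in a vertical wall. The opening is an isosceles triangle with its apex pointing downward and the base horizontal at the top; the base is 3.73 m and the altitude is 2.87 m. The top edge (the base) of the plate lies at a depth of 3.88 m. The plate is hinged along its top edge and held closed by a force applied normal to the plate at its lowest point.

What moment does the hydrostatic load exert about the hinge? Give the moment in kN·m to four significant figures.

M ≈ 212.8 kN·m

γ = ρg = 797 × 9.81 / 1000 = 7.81857 kN/m³.
With the apex down, the centroid sits h/3 = 2.87/3 = 0.956667 m below the base (the top edge), so the centroid depth is h_c = 3.88 + 0.956667 = 4.83667 m.
A = ½ × 3.73 × 2.87 = 5.35255 m².
Resultant F = γ·h_c·A = 7.81857 × 4.83667 × 5.35255 = 202.411 kN.
I_c = b·h³/36 = 3.73 × 2.87³/36 = 2.44936 m⁴.
Centre of pressure: y_p = y_c + I_c/(y_c·A) = 4.83667 + 2.44936/(4.83667 × 5.35255) = 4.83667 + 0.0946118 = 4.93128 m along the plane.
The resultant acts 0.956667 + 0.0946118 = 1.05128 m (along the plate) below the hinge at the top edge, so the moment about the hinge is M = F × 1.05128 = 202.411 × 1.05128 = 212.791 kN·m.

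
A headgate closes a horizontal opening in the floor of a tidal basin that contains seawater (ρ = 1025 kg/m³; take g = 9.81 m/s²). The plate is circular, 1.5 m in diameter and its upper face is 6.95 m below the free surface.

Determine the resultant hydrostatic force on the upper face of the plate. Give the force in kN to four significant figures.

F ≈ 123.5 kN

γ = ρg = 1025 × 9.81 / 1000 = 10.05525 kN/m³.
The plate is horizontal, so pressure is uniform at p = γ·h = 10.05525 × 6.95 = 69.884 kN/m².
A = π(0.75)² = 1.76715 m².
F = p·A = 69.884 × 1.76715 = 123.496 kN.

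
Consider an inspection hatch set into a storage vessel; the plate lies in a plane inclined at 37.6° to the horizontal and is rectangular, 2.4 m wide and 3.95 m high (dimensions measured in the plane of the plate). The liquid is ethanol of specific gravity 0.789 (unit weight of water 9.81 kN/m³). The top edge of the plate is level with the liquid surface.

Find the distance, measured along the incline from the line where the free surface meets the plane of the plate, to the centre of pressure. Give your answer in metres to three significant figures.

γ = 0.789 × 9.81 = 7.74009 kN/m³.
Let θ = 37.6° be the plate's angle to the horizontal; measure y along the incline from where the plane meets the free surface. Vertical depth h = y·sinθ with sinθ = 0.610145.
The centroid lies 3.95/2 = 1.975 m below the top edge, so y_c = 1.975 m and h_c = 1.975 × 0.610145 = 1.20504 m.
A = 2.4 × 3.95 = 9.48 m².
Resultant F = γ·h_c·A = 7.74009 × 1.20504 × 9.48 = 88.4211 kN.
I_c = b·h³/12 = 2.4 × 3.95³/12 = 12.326 m⁴.
Centre of pressure: y_p = y_c + I_c/(y_c·A) = 1.975 + 12.326/(1.975 × 9.48) = 1.975 + 0.658335 = 2.63334 m along the plane.

y_p = 2.63 m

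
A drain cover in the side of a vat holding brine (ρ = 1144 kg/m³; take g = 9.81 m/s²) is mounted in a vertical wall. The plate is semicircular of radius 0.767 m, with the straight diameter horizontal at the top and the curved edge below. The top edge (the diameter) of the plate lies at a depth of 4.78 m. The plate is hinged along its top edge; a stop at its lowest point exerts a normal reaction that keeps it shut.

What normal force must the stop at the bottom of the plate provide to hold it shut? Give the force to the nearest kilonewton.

P ≈ 23 kN

γ = ρg = 1144 × 9.81 / 1000 = 11.22264 kN/m³.
The centroid of a semicircle lies 4r/(3π) = 0.325525 m from the diameter, here below the top edge, so the centroid depth is h_c = 4.78 + 0.325525 = 5.10553 m.
A = πr²/2 = π × 0.767²/2 = 0.924082 m².
Resultant F = γ·h_c·A = 11.22264 × 5.10553 × 0.924082 = 52.9476 kN.
I_c = (π/8 − 8/(9π))·r⁴ = 0.109757 × 0.767⁴ = 0.0379851 m⁴.
Centre of pressure: y_p = y_c + I_c/(y_c·A) = 5.10553 + 0.0379851/(5.10553 × 0.924082) = 5.10553 + 0.00805122 = 5.11358 m along the plane.
The resultant acts 0.325525 + 0.00805122 = 0.333576 m (along the plate) below the hinge at the top edge, so the moment about the hinge is M = F × 0.333576 = 52.9476 × 0.333576 = 17.662 kN·m.
A normal force at the bottom, 0.767 m from the hinge, must supply this moment: P = 17.662/0.767 = 23.0274 kN.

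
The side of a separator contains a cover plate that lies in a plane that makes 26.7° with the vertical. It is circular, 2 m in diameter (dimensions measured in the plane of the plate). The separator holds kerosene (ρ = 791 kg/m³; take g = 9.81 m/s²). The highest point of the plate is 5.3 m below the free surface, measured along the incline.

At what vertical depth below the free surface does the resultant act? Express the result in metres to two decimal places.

h_p = 5.66 m

γ = ρg = 791 × 9.81 / 1000 = 7.75971 kN/m³.
The plate makes 26.7° with the vertical, i.e. θ = 90° − 26.7° = 63.3° to the horizontal. Measuring y along the incline from the free-surface line, vertical depth h = y·sinθ with sinθ = 0.893371.
The centroid is at the centre, 1 m below the top of the plate, so y_c = 5.3 + 1 = 6.3 m and h_c = 6.3 × 0.893371 = 5.62824 m.
A = π(1)² = 3.14159 m².
Resultant F = γ·h_c·A = 7.75971 × 5.62824 × 3.14159 = 137.204 kN.
I_c = πr⁴/4 = π × 1⁴/4 = 0.785398 m⁴.
Centre of pressure: y_p = y_c + I_c/(y_c·A) = 6.3 + 0.785398/(6.3 × 3.14159) = 6.3 + 0.0396826 = 6.33968 m along the plane.
Vertically, h_p = y_p·sinθ = 6.33968 × 0.893371 = 5.66369 m.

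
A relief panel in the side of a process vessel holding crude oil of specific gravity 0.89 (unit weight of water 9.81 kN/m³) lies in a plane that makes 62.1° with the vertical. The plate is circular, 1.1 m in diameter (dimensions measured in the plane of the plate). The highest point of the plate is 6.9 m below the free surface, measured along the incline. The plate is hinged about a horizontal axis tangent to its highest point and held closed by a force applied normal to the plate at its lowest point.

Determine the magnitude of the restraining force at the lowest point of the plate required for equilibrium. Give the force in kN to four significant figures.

P ≈ 14.73 kN

γ = 0.89 × 9.81 = 8.7309 kN/m³.
The plate makes 62.1° with the vertical, i.e. θ = 90° − 62.1° = 27.9° to the horizontal. Measuring y along the incline from the free-surface line, vertical depth h = y·sinθ with sinθ = 0.467930.
The centroid is at the centre, 0.55 m below the top of the plate, so y_c = 6.9 + 0.55 = 7.45 m and h_c = 7.45 × 0.467930 = 3.48608 m.
A = π(0.55)² = 0.950332 m².
Resultant F = γ·h_c·A = 8.7309 × 3.48608 × 0.950332 = 28.9249 kN.
I_c = πr⁴/4 = π × 0.55⁴/4 = 0.0718688 m⁴.
Centre of pressure: y_p = y_c + I_c/(y_c·A) = 7.45 + 0.0718688/(7.45 × 0.950332) = 7.45 + 0.010151 = 7.46015 m along the plane.
The resultant acts 0.55 + 0.010151 = 0.560151 m (along the plate) below the hinge at the top edge, so the moment about the hinge is M = F × 0.560151 = 28.9249 × 0.560151 = 16.2023 kN·m.
A normal force at the bottom, 1.1 m from the hinge, must supply this moment: P = 16.2023/1.1 = 14.7294 kN.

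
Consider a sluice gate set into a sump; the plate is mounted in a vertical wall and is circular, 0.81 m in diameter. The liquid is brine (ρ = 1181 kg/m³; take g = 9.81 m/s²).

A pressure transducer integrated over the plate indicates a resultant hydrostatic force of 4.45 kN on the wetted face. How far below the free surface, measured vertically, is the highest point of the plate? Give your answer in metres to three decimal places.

γ = ρg = 1181 × 9.81 / 1000 = 11.58561 kN/m³.
A = π(0.405)² = 0.5153 m².
From F = γ·h_c·A, the centroid depth is h_c = 4.45/(11.58561 × 0.5153) = 0.745386 m.
The centroid is at the centre, 0.405 m below the top of the plate, so the highest point sits at h_top = 0.745386 − 0.405 = 0.340386 m below the surface.

d_top ≈ 0.340 m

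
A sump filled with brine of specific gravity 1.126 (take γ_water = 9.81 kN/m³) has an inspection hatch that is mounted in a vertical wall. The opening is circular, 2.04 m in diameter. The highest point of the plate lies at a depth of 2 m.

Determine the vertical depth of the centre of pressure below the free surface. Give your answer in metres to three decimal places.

γ = 1.126 × 9.81 = 11.04606 kN/m³.
The centroid is at the centre, 1.02 m below the top of the plate, so the centroid depth is h_c = 2 + 1.02 = 3.02 m.
A = π(1.02)² = 3.26851 m².
Resultant F = γ·h_c·A = 11.04606 × 3.02 × 3.26851 = 109.035 kN.
I_c = πr⁴/4 = π × 1.02⁴/4 = 0.85014 m⁴.
Centre of pressure: y_p = y_c + I_c/(y_c·A) = 3.02 + 0.85014/(3.02 × 3.26851) = 3.02 + 0.0861259 = 3.10613 m along the plane.

h_p = 3.106 m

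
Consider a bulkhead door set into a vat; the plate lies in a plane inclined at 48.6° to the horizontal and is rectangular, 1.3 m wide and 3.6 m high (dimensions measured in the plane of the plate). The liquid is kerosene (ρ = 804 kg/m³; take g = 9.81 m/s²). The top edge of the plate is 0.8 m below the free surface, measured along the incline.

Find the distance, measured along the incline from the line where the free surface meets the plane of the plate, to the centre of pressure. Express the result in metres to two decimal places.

γ = ρg = 804 × 9.81 / 1000 = 7.88724 kN/m³.
Let θ = 48.6° be the plate's angle to the horizontal; measure y along the incline from where the plane meets the free surface. Vertical depth h = y·sinθ with sinθ = 0.750111.
The centroid lies 3.6/2 = 1.8 m below the top edge, so y_c = 0.8 + 1.8 = 2.6 m and h_c = 2.6 × 0.750111 = 1.95029 m.
A = 1.3 × 3.6 = 4.68 m².
Resultant F = γ·h_c·A = 7.88724 × 1.95029 × 4.68 = 71.9897 kN.
I_c = b·h³/12 = 1.3 × 3.6³/12 = 5.0544 m⁴.
Centre of pressure: y_p = y_c + I_c/(y_c·A) = 2.6 + 5.0544/(2.6 × 4.68) = 2.6 + 0.415385 = 3.01539 m along the plane.

y_p = 3.02 m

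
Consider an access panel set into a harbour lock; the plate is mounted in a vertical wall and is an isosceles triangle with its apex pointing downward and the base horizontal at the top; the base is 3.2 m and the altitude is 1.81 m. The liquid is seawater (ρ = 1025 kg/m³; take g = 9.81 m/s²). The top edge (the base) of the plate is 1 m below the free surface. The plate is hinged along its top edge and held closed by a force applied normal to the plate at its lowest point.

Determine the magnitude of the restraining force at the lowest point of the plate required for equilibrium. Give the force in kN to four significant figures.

γ = ρg = 1025 × 9.81 / 1000 = 10.05525 kN/m³.
With the apex down, the centroid sits h/3 = 1.81/3 = 0.603333 m below the base (the top edge), so the centroid depth is h_c = 1 + 0.603333 = 1.60333 m.
A = ½ × 3.2 × 1.81 = 2.896 m².
Resultant F = γ·h_c·A = 10.05525 × 1.60333 × 2.896 = 46.689 kN.
I_c = b·h³/36 = 3.2 × 1.81³/36 = 0.527088 m⁴.
Centre of pressure: y_p = y_c + I_c/(y_c·A) = 1.60333 + 0.527088/(1.60333 × 2.896) = 1.60333 + 0.113517 = 1.71685 m along the plane.
The resultant acts 0.603333 + 0.113517 = 0.71685 m (along the plate) below the hinge at the top edge, so the moment about the hinge is M = F × 0.71685 = 46.689 × 0.71685 = 33.469 kN·m.
A normal force at the bottom, 1.81 m from the hinge, must supply this moment: P = 33.469/1.81 = 18.4912 kN.

P ≈ 18.49 kN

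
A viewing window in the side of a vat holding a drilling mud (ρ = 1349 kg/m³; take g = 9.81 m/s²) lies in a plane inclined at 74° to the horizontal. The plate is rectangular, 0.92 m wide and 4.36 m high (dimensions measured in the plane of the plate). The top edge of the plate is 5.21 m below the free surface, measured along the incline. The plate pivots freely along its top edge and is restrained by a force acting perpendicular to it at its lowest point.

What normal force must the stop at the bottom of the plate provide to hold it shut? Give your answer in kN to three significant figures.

γ = ρg = 1349 × 9.81 / 1000 = 13.23369 kN/m³.
Let θ = 74° be the plate's angle to the horizontal; measure y along the incline from where the plane meets the free surface. Vertical depth h = y·sinθ with sinθ = 0.961262.
The centroid lies 4.36/2 = 2.18 m below the top edge, so y_c = 5.21 + 2.18 = 7.39 m and h_c = 7.39 × 0.961262 = 7.10373 m.
A = 0.92 × 4.36 = 4.0112 m².
Resultant F = γ·h_c·A = 13.23369 × 7.10373 × 4.0112 = 377.087 kN.
I_c = b·h³/12 = 0.92 × 4.36³/12 = 6.35428 m⁴.
Centre of pressure: y_p = y_c + I_c/(y_c·A) = 7.39 + 6.35428/(7.39 × 4.0112) = 7.39 + 0.214362 = 7.60436 m along the plane.
The resultant acts 2.18 + 0.214362 = 2.39436 m (along the plate) below the hinge at the top edge, so the moment about the hinge is M = F × 2.39436 = 377.087 × 2.39436 = 902.882 kN·m.
A normal force at the bottom, 4.36 m from the hinge, must supply this moment: P = 902.882/4.36 = 207.083 kN.

P ≈ 207 kN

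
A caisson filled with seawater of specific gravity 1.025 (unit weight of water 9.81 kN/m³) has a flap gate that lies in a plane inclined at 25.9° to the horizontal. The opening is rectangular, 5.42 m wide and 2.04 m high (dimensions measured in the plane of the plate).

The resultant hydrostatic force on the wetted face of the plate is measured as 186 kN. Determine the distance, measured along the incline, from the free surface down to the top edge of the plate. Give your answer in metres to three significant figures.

y_top ≈ 2.81 m

γ = 1.025 × 9.81 = 10.05525 kN/m³.
A = 5.42 × 2.04 = 11.0568 m².
From F = γ·h_c·A, the centroid depth is h_c = 186/(10.05525 × 11.0568) = 1.67298 m.
Let θ = 25.9° be the plate's angle to the horizontal; measure y along the incline from where the plane meets the free surface. Vertical depth h = y·sinθ with sinθ = 0.436802.
Along the incline, y_c = h_c/sinθ = 1.67298/0.436802 = 3.83006 m.
The centroid lies 2.04/2 = 1.02 m below the top edge, so the top edge sits at y_top = 3.83006 − 1.02 = 2.81006 m along the incline.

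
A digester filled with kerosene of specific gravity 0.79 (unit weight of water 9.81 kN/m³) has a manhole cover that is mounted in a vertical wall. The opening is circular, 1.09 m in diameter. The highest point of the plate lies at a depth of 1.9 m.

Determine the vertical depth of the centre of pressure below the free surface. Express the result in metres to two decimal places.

γ = 0.79 × 9.81 = 7.7499 kN/m³.
The centroid is at the centre, 0.545 m below the top of the plate, so the centroid depth is h_c = 1.9 + 0.545 = 2.445 m.
A = π(0.545)² = 0.933132 m².
Resultant F = γ·h_c·A = 7.7499 × 2.445 × 0.933132 = 17.6815 kN.
I_c = πr⁴/4 = π × 0.545⁴/4 = 0.0692909 m⁴.
Centre of pressure: y_p = y_c + I_c/(y_c·A) = 2.445 + 0.0692909/(2.445 × 0.933132) = 2.445 + 0.0303707 = 2.47537 m along the plane.

h_p = 2.48 m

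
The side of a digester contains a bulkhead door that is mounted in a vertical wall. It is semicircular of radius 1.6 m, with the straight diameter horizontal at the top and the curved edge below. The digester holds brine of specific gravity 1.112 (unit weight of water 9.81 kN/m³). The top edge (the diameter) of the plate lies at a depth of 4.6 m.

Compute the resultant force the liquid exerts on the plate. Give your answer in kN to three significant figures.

γ = 1.112 × 9.81 = 10.90872 kN/m³.
The centroid of a semicircle lies 4r/(3π) = 0.679061 m from the diameter, here below the top edge, so the centroid depth is h_c = 4.6 + 0.679061 = 5.27906 m.
A = πr²/2 = π × 1.6²/2 = 4.02124 m².
Resultant F = γ·h_c·A = 10.90872 × 5.27906 × 4.02124 = 231.574 kN.

F ≈ 232 kN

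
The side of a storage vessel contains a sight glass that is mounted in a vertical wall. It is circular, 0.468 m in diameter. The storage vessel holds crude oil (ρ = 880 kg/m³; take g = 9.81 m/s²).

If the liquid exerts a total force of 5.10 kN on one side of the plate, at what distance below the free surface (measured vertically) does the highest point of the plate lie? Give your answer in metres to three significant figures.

γ = ρg = 880 × 9.81 / 1000 = 8.6328 kN/m³.
A = π(0.234)² = 0.172021 m².
From F = γ·h_c·A, the centroid depth is h_c = 5.10/(8.6328 × 0.172021) = 3.43429 m.
The centroid is at the centre, 0.234 m below the top of the plate, so the highest point sits at h_top = 3.43429 − 0.234 = 3.20029 m below the surface.

d_top ≈ 3.20 m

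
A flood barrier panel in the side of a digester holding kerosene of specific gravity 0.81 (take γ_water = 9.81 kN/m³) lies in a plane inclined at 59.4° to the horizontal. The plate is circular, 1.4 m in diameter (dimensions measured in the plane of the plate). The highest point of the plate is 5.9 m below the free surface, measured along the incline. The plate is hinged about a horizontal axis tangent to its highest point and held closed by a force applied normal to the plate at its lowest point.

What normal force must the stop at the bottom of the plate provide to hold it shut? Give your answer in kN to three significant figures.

γ = 0.81 × 9.81 = 7.9461 kN/m³.
Let θ = 59.4° be the plate's angle to the horizontal; measure y along the incline from where the plane meets the free surface. Vertical depth h = y·sinθ with sinθ = 0.860742.
The centroid is at the centre, 0.7 m below the top of the plate, so y_c = 5.9 + 0.7 = 6.6 m and h_c = 6.6 × 0.860742 = 5.6809 m.
A = π(0.7)² = 1.53938 m².
Resultant F = γ·h_c·A = 7.9461 × 5.6809 × 1.53938 = 69.4892 kN.
I_c = πr⁴/4 = π × 0.7⁴/4 = 0.188574 m⁴.
Centre of pressure: y_p = y_c + I_c/(y_c·A) = 6.6 + 0.188574/(6.6 × 1.53938) = 6.6 + 0.0185606 = 6.61856 m along the plane.
The resultant acts 0.7 + 0.0185606 = 0.718561 m (along the plate) below the hinge at the top edge, so the moment about the hinge is M = F × 0.718561 = 69.4892 × 0.718561 = 49.9322 kN·m.
A normal force at the bottom, 1.4 m from the hinge, must supply this moment: P = 49.9322/1.4 = 35.6659 kN.

P ≈ 35.7 kN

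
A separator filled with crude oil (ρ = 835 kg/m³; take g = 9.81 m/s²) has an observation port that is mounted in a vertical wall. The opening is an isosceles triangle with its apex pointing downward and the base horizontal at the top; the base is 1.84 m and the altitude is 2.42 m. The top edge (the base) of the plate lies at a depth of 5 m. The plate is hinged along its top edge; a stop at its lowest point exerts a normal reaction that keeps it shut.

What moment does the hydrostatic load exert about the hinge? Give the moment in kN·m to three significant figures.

γ = ρg = 835 × 9.81 / 1000 = 8.19135 kN/m³.
With the apex down, the centroid sits h/3 = 2.42/3 = 0.806667 m below the base (the top edge), so the centroid depth is h_c = 5 + 0.806667 = 5.80667 m.
A = ½ × 1.84 × 2.42 = 2.2264 m².
Resultant F = γ·h_c·A = 8.19135 × 5.80667 × 2.2264 = 105.898 kN.
I_c = b·h³/36 = 1.84 × 2.42³/36 = 0.724372 m⁴.
Centre of pressure: y_p = y_c + I_c/(y_c·A) = 5.80667 + 0.724372/(5.80667 × 2.2264) = 5.80667 + 0.0560314 = 5.8627 m along the plane.
The resultant acts 0.806667 + 0.0560314 = 0.862698 m (along the plate) below the hinge at the top edge, so the moment about the hinge is M = F × 0.862698 = 105.898 × 0.862698 = 91.358 kN·m.

M ≈ 91.4 kN·m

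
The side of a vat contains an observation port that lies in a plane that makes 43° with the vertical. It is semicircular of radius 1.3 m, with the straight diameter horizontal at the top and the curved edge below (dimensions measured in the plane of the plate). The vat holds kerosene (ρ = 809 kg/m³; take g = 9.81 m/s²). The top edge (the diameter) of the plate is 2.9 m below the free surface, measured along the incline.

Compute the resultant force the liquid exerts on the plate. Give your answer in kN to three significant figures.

γ = ρg = 809 × 9.81 / 1000 = 7.93629 kN/m³.
The plate makes 43° with the vertical, i.e. θ = 90° − 43° = 47° to the horizontal. Measuring y along the incline from the free-surface line, vertical depth h = y·sinθ with sinθ = 0.731354.
The centroid of a semicircle lies 4r/(3π) = 0.551737 m from the diameter, here below the top edge, so y_c = 2.9 + 0.551737 = 3.45174 m and h_c = 3.45174 × 0.731354 = 2.52444 m.
A = πr²/2 = π × 1.3²/2 = 2.65465 m².
Resultant F = γ·h_c·A = 7.93629 × 2.52444 × 2.65465 = 53.1851 kN.

F ≈ 53.2 kN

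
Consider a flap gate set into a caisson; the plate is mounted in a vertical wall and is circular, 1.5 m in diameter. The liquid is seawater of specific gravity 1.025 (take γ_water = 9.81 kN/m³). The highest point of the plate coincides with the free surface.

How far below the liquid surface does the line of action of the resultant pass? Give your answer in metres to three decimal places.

γ = 1.025 × 9.81 = 10.05525 kN/m³.
The centroid is at the centre, 0.75 m below the top of the plate, so the centroid depth is h_c = 0.75 m.
A = π(0.75)² = 1.76715 m².
Resultant F = γ·h_c·A = 10.05525 × 0.75 × 1.76715 = 13.3269 kN.
I_c = πr⁴/4 = π × 0.75⁴/4 = 0.248505 m⁴.
Centre of pressure: y_p = y_c + I_c/(y_c·A) = 0.75 + 0.248505/(0.75 × 1.76715) = 0.75 + 0.1875 = 0.9375 m along the plane.

h_p = 0.938 m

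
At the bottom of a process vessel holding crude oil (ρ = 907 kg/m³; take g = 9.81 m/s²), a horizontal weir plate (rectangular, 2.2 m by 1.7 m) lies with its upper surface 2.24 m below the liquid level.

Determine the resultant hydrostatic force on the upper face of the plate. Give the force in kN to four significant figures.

γ = ρg = 907 × 9.81 / 1000 = 8.89767 kN/m³.
The plate is horizontal, so pressure is uniform at p = γ·h = 8.89767 × 2.24 = 19.9308 kN/m².
A = 2.2 × 1.7 = 3.74 m².
F = p·A = 19.9308 × 3.74 = 74.5412 kN.

F ≈ 74.54 kN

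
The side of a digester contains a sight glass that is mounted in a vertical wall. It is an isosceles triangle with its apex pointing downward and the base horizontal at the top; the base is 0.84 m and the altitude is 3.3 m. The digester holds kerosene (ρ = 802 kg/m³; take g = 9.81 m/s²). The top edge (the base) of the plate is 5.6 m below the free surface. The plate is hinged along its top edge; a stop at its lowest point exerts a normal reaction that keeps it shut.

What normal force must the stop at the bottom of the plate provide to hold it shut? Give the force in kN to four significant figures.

P ≈ 26.35 kN

γ = ρg = 802 × 9.81 / 1000 = 7.86762 kN/m³.
With the apex down, the centroid sits h/3 = 3.3/3 = 1.1 m below the base (the top edge), so the centroid depth is h_c = 5.6 + 1.1 = 6.7 m.
A = ½ × 0.84 × 3.3 = 1.386 m².
Resultant F = γ·h_c·A = 7.86762 × 6.7 × 1.386 = 73.0603 kN.
I_c = b·h³/36 = 0.84 × 3.3³/36 = 0.83853 m⁴.
Centre of pressure: y_p = y_c + I_c/(y_c·A) = 6.7 + 0.83853/(6.7 × 1.386) = 6.7 + 0.0902985 = 6.7903 m along the plane.
The resultant acts 1.1 + 0.0902985 = 1.1903 m (along the plate) below the hinge at the top edge, so the moment about the hinge is M = F × 1.1903 = 73.0603 × 1.1903 = 86.9637 kN·m.
A normal force at the bottom, 3.3 m from the hinge, must supply this moment: P = 86.9637/3.3 = 26.3526 kN.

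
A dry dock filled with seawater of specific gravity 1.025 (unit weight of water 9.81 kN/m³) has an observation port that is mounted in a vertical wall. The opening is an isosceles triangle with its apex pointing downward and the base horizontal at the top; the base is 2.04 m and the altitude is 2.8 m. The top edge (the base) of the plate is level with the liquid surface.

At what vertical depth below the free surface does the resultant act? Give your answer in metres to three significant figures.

h_p = 1.40 m

γ = 1.025 × 9.81 = 10.05525 kN/m³.
With the apex down, the centroid sits h/3 = 2.8/3 = 0.933333 m below the base (the top edge), so the centroid depth is h_c = 0.933333 m.
A = ½ × 2.04 × 2.8 = 2.856 m².
Resultant F = γ·h_c·A = 10.05525 × 0.933333 × 2.856 = 26.8033 kN.
I_c = b·h³/36 = 2.04 × 2.8³/36 = 1.24395 m⁴.
Centre of pressure: y_p = y_c + I_c/(y_c·A) = 0.933333 + 1.24395/(0.933333 × 2.856) = 0.933333 + 0.466668 = 1.4 m along the plane.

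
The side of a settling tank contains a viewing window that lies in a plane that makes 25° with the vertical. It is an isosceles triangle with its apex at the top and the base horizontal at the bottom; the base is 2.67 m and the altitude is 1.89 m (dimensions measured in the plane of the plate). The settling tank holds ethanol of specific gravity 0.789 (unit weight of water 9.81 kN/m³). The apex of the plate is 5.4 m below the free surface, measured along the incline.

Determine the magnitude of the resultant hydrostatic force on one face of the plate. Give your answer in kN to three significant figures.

F ≈ 118 kN

γ = 0.789 × 9.81 = 7.74009 kN/m³.
The plate makes 25° with the vertical, i.e. θ = 90° − 25° = 65° to the horizontal. Measuring y along the incline from the free-surface line, vertical depth h = y·sinθ with sinθ = 0.906308.
With the apex up, the centroid sits 2h/3 = 2 × 1.89/3 = 1.26 m below the apex, so y_c = 5.4 + 1.26 = 6.66 m and h_c = 6.66 × 0.906308 = 6.03601 m.
A = ½ × 2.67 × 1.89 = 2.52315 m².
Resultant F = γ·h_c·A = 7.74009 × 6.03601 × 2.52315 = 117.88 kN.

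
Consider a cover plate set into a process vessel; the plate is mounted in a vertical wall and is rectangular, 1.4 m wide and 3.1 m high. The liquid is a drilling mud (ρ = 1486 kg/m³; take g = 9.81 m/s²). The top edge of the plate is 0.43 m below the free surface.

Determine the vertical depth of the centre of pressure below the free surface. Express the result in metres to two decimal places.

h_p = 2.38 m

γ = ρg = 1486 × 9.81 / 1000 = 14.57766 kN/m³.
The centroid lies 3.1/2 = 1.55 m below the top edge, so the centroid depth is h_c = 0.43 + 1.55 = 1.98 m.
A = 1.4 × 3.1 = 4.34 m².
Resultant F = γ·h_c·A = 14.57766 × 1.98 × 4.34 = 125.269 kN.
I_c = b·h³/12 = 1.4 × 3.1³/12 = 3.47562 m⁴.
Centre of pressure: y_p = y_c + I_c/(y_c·A) = 1.98 + 3.47562/(1.98 × 4.34) = 1.98 + 0.404462 = 2.38446 m along the plane.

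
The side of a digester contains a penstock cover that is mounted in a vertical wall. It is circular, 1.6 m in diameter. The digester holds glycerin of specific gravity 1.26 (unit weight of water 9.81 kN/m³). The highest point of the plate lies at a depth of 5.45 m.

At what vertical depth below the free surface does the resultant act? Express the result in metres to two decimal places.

γ = 1.26 × 9.81 = 12.3606 kN/m³.
The centroid is at the centre, 0.8 m below the top of the plate, so the centroid depth is h_c = 5.45 + 0.8 = 6.25 m.
A = π(0.8)² = 2.01062 m².
Resultant F = γ·h_c·A = 12.3606 × 6.25 × 2.01062 = 155.328 kN.
I_c = πr⁴/4 = π × 0.8⁴/4 = 0.321699 m⁴.
Centre of pressure: y_p = y_c + I_c/(y_c·A) = 6.25 + 0.321699/(6.25 × 2.01062) = 6.25 + 0.0256 = 6.2756 m along the plane.

h_p = 6.28 m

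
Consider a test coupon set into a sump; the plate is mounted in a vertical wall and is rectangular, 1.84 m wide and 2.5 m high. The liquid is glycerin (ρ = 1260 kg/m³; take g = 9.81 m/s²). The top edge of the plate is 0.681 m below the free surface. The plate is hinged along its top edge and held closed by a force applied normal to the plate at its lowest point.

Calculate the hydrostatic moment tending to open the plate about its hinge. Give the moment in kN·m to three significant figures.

M ≈ 167 kN·m

γ = ρg = 1260 × 9.81 / 1000 = 12.3606 kN/m³.
The centroid lies 2.5/2 = 1.25 m below the top edge, so the centroid depth is h_c = 0.681 + 1.25 = 1.931 m.
A = 1.84 × 2.5 = 4.6 m².
Resultant F = γ·h_c·A = 12.3606 × 1.931 × 4.6 = 109.794 kN.
I_c = b·h³/12 = 1.84 × 2.5³/12 = 2.39583 m⁴.
Centre of pressure: y_p = y_c + I_c/(y_c·A) = 1.931 + 2.39583/(1.931 × 4.6) = 1.931 + 0.269722 = 2.20072 m along the plane.
The resultant acts 1.25 + 0.269722 = 1.51972 m (along the plate) below the hinge at the top edge, so the moment about the hinge is M = F × 1.51972 = 109.794 × 1.51972 = 166.856 kN·m.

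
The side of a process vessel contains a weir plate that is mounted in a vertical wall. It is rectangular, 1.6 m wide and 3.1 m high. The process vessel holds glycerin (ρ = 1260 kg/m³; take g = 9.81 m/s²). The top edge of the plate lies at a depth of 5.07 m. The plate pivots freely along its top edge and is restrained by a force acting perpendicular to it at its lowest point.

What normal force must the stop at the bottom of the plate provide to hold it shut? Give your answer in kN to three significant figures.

P ≈ 219 kN

γ = ρg = 1260 × 9.81 / 1000 = 12.3606 kN/m³.
The centroid lies 3.1/2 = 1.55 m below the top edge, so the centroid depth is h_c = 5.07 + 1.55 = 6.62 m.
A = 1.6 × 3.1 = 4.96 m².
Resultant F = γ·h_c·A = 12.3606 × 6.62 × 4.96 = 405.863 kN.
I_c = b·h³/12 = 1.6 × 3.1³/12 = 3.97213 m⁴.
Centre of pressure: y_p = y_c + I_c/(y_c·A) = 6.62 + 3.97213/(6.62 × 4.96) = 6.62 + 0.120972 = 6.74097 m along the plane.
The resultant acts 1.55 + 0.120972 = 1.67097 m (along the plate) below the hinge at the top edge, so the moment about the hinge is M = F × 1.67097 = 405.863 × 1.67097 = 678.185 kN·m.
A normal force at the bottom, 3.1 m from the hinge, must supply this moment: P = 678.185/3.1 = 218.769 kN.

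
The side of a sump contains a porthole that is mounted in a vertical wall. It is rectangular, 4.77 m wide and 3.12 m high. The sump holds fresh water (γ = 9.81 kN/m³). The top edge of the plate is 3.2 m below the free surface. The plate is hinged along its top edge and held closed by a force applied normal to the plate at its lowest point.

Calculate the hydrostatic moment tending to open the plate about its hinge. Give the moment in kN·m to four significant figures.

γ = 9.81 kN/m³.
The centroid lies 3.12/2 = 1.56 m below the top edge, so the centroid depth is h_c = 3.2 + 1.56 = 4.76 m.
A = 4.77 × 3.12 = 14.8824 m².
Resultant F = γ·h_c·A = 9.81 × 4.76 × 14.8824 = 694.943 kN.
I_c = b·h³/12 = 4.77 × 3.12³/12 = 12.0726 m⁴.
Centre of pressure: y_p = y_c + I_c/(y_c·A) = 4.76 + 12.0726/(4.76 × 14.8824) = 4.76 + 0.17042 = 4.93042 m along the plane.
The resultant acts 1.56 + 0.17042 = 1.73042 m (along the plate) below the hinge at the top edge, so the moment about the hinge is M = F × 1.73042 = 694.943 × 1.73042 = 1202.54 kN·m.

M ≈ 1203 kN·m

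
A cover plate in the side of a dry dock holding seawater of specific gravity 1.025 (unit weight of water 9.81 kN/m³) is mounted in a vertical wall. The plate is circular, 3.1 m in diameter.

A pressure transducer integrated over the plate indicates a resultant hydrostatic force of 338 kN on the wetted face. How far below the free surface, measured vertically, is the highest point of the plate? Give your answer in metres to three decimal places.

γ = 1.025 × 9.81 = 10.05525 kN/m³.
A = π(1.55)² = 7.54768 m².
From F = γ·h_c·A, the centroid depth is h_c = 338/(10.05525 × 7.54768) = 4.45359 m.
The centroid is at the centre, 1.55 m below the top of the plate, so the highest point sits at h_top = 4.45359 − 1.55 = 2.90359 m below the surface.

d_top ≈ 2.904 m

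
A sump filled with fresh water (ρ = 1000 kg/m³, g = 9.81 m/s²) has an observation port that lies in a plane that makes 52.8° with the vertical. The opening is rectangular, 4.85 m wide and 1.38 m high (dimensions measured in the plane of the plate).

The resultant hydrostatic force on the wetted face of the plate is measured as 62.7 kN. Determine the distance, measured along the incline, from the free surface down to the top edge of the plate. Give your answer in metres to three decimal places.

y_top ≈ 0.889 m

γ = ρg = 1000 × 9.81 = 9810 N/m³ = 9.81 kN/m³.
A = 4.85 × 1.38 = 6.693 m².
From F = γ·h_c·A, the centroid depth is h_c = 62.7/(9.81 × 6.693) = 0.954944 m.
The plate makes 52.8° with the vertical, i.e. θ = 90° − 52.8° = 37.2° to the horizontal. Measuring y along the incline from the free-surface line, vertical depth h = y·sinθ with sinθ = 0.604599.
Along the incline, y_c = h_c/sinθ = 0.954944/0.604599 = 1.57947 m.
The centroid lies 1.38/2 = 0.69 m below the top edge, so the top edge sits at y_top = 1.57947 − 0.69 = 0.88947 m along the incline.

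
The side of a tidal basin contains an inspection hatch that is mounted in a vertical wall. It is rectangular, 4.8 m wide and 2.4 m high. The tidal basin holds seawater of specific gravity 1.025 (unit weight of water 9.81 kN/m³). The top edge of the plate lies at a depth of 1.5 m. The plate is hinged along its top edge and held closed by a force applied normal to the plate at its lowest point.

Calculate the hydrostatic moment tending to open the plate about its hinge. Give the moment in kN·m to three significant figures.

M ≈ 431 kN·m

γ = 1.025 × 9.81 = 10.05525 kN/m³.
The centroid lies 2.4/2 = 1.2 m below the top edge, so the centroid depth is h_c = 1.5 + 1.2 = 2.7 m.
A = 4.8 × 2.4 = 11.52 m².
Resultant F = γ·h_c·A = 10.05525 × 2.7 × 11.52 = 312.758 kN.
I_c = b·h³/12 = 4.8 × 2.4³/12 = 5.5296 m⁴.
Centre of pressure: y_p = y_c + I_c/(y_c·A) = 2.7 + 5.5296/(2.7 × 11.52) = 2.7 + 0.177778 = 2.87778 m along the plane.
The resultant acts 1.2 + 0.177778 = 1.37778 m (along the plate) below the hinge at the top edge, so the moment about the hinge is M = F × 1.37778 = 312.758 × 1.37778 = 430.912 kN·m.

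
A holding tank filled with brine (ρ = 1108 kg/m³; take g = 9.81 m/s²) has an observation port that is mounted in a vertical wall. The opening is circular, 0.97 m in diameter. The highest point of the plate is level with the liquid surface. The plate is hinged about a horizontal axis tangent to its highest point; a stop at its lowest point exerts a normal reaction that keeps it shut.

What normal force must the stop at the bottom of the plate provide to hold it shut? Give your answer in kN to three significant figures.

γ = ρg = 1108 × 9.81 / 1000 = 10.86948 kN/m³.
The centroid is at the centre, 0.485 m below the top of the plate, so the centroid depth is h_c = 0.485 m.
A = π(0.485)² = 0.738981 m².
Resultant F = γ·h_c·A = 10.86948 × 0.485 × 0.738981 = 3.89568 kN.
I_c = πr⁴/4 = π × 0.485⁴/4 = 0.0434567 m⁴.
Centre of pressure: y_p = y_c + I_c/(y_c·A) = 0.485 + 0.0434567/(0.485 × 0.738981) = 0.485 + 0.12125 = 0.60625 m along the plane.
The resultant acts 0.485 + 0.12125 = 0.60625 m (along the plate) below the hinge at the top edge, so the moment about the hinge is M = F × 0.60625 = 3.89568 × 0.60625 = 2.36176 kN·m.
A normal force at the bottom, 0.97 m from the hinge, must supply this moment: P = 2.36176/0.97 = 2.4348 kN.

P ≈ 2.43 kN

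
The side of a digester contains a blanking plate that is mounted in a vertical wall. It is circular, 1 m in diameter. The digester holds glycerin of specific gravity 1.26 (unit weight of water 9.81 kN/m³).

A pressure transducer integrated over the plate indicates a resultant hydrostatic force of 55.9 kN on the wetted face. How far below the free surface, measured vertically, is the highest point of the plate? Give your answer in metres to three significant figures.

γ = 1.26 × 9.81 = 12.3606 kN/m³.
A = π(0.5)² = 0.785398 m².
From F = γ·h_c·A, the centroid depth is h_c = 55.9/(12.3606 × 0.785398) = 5.75814 m.
The centroid is at the centre, 0.5 m below the top of the plate, so the highest point sits at h_top = 5.75814 − 0.5 = 5.25814 m below the surface.

d_top ≈ 5.26 m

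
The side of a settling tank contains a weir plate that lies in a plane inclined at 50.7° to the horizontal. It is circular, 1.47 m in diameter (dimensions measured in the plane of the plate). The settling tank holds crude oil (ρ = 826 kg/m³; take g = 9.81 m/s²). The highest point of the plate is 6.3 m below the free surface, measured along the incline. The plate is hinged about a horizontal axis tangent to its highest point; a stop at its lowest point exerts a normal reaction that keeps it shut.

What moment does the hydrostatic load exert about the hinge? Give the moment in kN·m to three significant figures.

M ≈ 56.5 kN·m

γ = ρg = 826 × 9.81 / 1000 = 8.10306 kN/m³.
Let θ = 50.7° be the plate's angle to the horizontal; measure y along the incline from where the plane meets the free surface. Vertical depth h = y·sinθ with sinθ = 0.773840.
The centroid is at the centre, 0.735 m below the top of the plate, so y_c = 6.3 + 0.735 = 7.035 m and h_c = 7.035 × 0.773840 = 5.44396 m.
A = π(0.735)² = 1.69717 m².
Resultant F = γ·h_c·A = 8.10306 × 5.44396 × 1.69717 = 74.8668 kN.
I_c = πr⁴/4 = π × 0.735⁴/4 = 0.229213 m⁴.
Centre of pressure: y_p = y_c + I_c/(y_c·A) = 7.035 + 0.229213/(7.035 × 1.69717) = 7.035 + 0.0191977 = 7.0542 m along the plane.
The resultant acts 0.735 + 0.0191977 = 0.754198 m (along the plate) below the hinge at the top edge, so the moment about the hinge is M = F × 0.754198 = 74.8668 × 0.754198 = 56.4644 kN·m.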